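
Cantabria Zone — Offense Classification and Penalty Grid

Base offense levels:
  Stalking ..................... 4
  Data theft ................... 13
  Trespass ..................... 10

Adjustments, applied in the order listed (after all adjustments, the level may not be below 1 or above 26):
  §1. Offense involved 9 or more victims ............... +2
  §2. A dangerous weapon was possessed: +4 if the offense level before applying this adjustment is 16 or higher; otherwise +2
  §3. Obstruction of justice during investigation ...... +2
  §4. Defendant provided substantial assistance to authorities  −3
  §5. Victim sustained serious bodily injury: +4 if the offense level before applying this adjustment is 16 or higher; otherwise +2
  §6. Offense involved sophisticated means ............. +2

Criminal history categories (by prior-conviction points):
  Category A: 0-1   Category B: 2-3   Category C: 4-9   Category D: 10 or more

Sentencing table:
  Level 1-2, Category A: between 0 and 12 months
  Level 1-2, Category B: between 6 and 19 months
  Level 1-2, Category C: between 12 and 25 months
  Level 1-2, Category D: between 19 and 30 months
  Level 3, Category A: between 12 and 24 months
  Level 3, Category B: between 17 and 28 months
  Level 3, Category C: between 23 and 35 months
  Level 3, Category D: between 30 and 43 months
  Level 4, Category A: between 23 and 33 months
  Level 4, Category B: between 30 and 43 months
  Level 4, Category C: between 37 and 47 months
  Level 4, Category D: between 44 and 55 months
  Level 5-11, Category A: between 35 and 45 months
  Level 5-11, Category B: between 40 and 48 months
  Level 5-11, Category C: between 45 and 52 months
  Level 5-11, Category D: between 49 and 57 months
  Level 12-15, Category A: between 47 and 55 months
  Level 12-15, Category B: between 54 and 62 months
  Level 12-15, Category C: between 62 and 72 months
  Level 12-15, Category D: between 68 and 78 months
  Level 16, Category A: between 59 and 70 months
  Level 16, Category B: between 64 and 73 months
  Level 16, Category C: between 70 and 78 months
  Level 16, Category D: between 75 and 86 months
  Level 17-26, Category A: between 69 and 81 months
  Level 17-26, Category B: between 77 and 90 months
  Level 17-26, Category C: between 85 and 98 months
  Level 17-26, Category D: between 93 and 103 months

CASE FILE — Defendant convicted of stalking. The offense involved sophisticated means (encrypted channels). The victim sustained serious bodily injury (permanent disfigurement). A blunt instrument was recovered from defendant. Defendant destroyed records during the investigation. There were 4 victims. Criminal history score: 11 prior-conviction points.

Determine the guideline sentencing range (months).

68-78 months

Base offense level for stalking: 4.
§1 does not apply.
§2 applies (level before this adjustment is 4 < 16, so +2): 4 + 2 = 6.
§3 applies: 6 + 2 = 8.
§4 does not apply.
§5 applies (level before this adjustment is 8 < 16, so +2): 8 + 2 = 10.
§6 applies: 10 + 2 = 12.
Final offense level: 12.
Criminal history: 11 prior points → Category D (10+).
Level 12 falls in the 12-15 band.
Grid: Level 12-15 × Category D = 68-78 months.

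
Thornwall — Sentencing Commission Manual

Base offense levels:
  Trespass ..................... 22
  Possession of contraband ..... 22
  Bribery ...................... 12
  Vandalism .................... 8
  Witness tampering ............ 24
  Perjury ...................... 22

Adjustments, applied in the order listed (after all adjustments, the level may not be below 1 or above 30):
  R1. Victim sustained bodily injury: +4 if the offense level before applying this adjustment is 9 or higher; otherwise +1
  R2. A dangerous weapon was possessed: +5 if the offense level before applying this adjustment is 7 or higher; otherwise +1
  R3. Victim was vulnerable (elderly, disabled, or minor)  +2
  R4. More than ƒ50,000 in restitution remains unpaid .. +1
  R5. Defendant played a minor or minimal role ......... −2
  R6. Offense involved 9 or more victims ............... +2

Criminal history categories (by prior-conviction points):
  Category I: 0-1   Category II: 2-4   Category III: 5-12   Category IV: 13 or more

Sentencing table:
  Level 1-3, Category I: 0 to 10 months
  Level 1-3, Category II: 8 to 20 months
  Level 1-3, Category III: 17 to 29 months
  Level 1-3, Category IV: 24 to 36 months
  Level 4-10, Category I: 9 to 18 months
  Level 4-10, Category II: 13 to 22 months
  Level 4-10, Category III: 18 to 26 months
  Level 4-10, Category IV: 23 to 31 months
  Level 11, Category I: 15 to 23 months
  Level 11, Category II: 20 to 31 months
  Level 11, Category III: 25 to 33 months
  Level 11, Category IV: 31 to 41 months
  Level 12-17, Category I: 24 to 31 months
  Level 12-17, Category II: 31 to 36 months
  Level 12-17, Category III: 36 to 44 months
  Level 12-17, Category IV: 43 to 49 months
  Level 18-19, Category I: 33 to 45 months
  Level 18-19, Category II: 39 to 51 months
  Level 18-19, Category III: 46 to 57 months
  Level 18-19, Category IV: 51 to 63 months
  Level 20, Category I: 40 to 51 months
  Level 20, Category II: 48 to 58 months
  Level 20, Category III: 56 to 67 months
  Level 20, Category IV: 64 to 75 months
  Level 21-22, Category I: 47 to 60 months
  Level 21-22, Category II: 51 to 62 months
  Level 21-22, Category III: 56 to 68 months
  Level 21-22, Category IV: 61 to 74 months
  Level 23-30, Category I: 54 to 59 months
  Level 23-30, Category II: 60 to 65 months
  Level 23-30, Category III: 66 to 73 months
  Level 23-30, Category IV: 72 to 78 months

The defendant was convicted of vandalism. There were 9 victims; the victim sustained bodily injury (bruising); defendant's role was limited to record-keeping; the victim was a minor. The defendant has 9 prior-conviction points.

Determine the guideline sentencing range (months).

Base offense level for vandalism: 8.
R1 applies (level before this adjustment is 8 < 9, so +1): 8 + 1 = 9.
R3 applies: 9 + 2 = 11.
R4 does not apply.
R5 applies: 11 − 2 = 9.
R6 applies: 9 + 2 = 11.
Final offense level: 11.
Criminal history: 9 prior points → Category III (5-12).
Level 11 falls in the 11 band.
Grid: Level 11 × Category III = 25-33 months.

25-33 months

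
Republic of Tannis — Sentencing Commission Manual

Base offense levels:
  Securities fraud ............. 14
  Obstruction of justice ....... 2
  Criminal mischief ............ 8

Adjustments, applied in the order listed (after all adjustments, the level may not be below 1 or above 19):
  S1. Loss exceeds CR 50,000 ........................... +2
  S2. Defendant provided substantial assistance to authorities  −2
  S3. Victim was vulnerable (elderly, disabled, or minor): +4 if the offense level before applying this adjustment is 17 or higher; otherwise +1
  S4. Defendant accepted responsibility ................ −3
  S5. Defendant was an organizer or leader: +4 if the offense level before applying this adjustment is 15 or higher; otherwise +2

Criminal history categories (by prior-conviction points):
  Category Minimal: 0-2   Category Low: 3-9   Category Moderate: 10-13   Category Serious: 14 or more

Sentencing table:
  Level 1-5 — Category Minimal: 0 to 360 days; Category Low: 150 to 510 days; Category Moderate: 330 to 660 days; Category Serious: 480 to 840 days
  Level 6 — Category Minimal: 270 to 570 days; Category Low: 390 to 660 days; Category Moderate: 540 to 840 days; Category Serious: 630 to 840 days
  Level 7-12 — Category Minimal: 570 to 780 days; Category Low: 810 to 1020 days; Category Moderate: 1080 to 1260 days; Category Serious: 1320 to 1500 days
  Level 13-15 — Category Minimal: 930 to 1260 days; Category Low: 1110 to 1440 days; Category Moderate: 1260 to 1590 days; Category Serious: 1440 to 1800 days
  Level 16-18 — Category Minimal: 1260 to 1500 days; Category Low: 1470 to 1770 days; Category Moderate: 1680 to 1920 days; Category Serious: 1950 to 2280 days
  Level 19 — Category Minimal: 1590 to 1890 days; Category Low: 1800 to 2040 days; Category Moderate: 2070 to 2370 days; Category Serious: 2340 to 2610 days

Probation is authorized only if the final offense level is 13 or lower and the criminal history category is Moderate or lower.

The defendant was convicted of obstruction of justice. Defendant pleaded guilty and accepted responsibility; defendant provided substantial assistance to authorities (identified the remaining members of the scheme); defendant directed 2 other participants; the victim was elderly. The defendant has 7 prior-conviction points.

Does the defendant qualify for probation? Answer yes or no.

Base offense level for obstruction of justice: 2.
S2 applies: 2 − 2 = 0.
S3 applies (level before this adjustment is 0 < 17, so +1): 0 + 1 = 1.
S4 applies: 1 − 3 = -2.
S5 applies (level before this adjustment is -2 < 15, so +2): -2 + 2 = 0.
Level 0 is below the minimum of 1; floored at 1.
Final offense level: 1.
Criminal history: 7 prior points → Category Low (3-9).
Level 1 falls in the 1-5 band.
Grid: Level 1-5 × Category Low = 150-510 days.
Probation check: level 1 ≤ 13 and category Low ≤ Moderate → eligible.

Yes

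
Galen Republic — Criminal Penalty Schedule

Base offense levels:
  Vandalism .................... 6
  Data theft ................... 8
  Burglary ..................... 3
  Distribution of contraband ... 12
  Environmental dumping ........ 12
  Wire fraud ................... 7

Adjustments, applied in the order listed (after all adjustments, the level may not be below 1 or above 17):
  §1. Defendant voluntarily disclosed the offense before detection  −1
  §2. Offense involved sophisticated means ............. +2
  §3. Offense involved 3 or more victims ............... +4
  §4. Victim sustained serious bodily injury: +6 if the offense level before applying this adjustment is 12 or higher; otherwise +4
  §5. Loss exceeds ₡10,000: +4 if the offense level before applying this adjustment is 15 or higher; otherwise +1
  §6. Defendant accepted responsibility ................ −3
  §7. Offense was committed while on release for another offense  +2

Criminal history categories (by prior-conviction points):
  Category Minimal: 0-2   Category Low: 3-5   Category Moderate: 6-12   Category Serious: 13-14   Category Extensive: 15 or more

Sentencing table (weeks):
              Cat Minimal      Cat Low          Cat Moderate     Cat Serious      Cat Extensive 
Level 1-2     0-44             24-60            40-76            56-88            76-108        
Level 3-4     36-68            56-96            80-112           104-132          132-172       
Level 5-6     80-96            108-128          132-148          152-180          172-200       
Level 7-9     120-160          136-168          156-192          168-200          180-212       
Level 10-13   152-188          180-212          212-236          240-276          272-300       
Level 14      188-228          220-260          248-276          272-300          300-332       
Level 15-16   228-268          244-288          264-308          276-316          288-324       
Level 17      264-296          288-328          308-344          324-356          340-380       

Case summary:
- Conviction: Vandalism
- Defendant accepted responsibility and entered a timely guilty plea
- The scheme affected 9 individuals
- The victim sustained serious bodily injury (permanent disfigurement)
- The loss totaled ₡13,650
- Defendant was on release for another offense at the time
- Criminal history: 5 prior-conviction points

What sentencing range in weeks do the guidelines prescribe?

220-260 weeks

Base offense level for vandalism: 6.
§1 does not apply.
§2 does not apply.
§3 applies: 6 + 4 = 10.
§4 applies (level before this adjustment is 10 < 12, so +4): 10 + 4 = 14.
§5 applies (level before this adjustment is 14 < 15, so +1): 14 + 1 = 15.
§6 applies: 15 − 3 = 12.
§7 applies: 12 + 2 = 14.
Final offense level: 14.
Criminal history: 5 prior points → Category Low (3-5).
Level 14 falls in the 14 band.
Grid: Level 14 × Category Low = 220-260 weeks.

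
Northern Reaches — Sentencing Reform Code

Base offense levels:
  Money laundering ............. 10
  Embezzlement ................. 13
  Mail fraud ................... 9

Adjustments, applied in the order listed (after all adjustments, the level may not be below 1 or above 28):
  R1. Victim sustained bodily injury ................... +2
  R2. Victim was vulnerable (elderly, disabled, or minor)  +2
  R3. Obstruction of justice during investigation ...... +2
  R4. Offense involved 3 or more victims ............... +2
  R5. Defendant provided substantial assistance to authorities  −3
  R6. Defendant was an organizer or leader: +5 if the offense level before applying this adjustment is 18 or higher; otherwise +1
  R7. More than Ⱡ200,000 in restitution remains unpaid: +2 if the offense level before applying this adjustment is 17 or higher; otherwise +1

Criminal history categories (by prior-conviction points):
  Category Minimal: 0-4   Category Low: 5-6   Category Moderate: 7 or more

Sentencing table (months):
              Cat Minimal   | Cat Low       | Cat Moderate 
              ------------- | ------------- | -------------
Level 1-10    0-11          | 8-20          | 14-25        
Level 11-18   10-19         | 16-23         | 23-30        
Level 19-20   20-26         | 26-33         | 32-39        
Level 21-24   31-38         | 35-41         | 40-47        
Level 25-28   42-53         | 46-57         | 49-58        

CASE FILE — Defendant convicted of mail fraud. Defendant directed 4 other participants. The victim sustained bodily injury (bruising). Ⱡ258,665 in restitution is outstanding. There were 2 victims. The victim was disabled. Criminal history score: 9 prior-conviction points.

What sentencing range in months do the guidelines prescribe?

23-30 months

Base offense level for mail fraud: 9.
R1 applies: 9 + 2 = 11.
R2 applies: 11 + 2 = 13.
R3 does not apply.
R5 does not apply.
R6 applies (level before this adjustment is 13 < 18, so +1): 13 + 1 = 14.
R7 applies (level before this adjustment is 14 < 17, so +1): 14 + 1 = 15.
Final offense level: 15.
Criminal history: 9 prior points → Category Moderate (7+).
Level 15 falls in the 11-18 band.
Grid: Level 11-18 × Category Moderate = 23-30 months.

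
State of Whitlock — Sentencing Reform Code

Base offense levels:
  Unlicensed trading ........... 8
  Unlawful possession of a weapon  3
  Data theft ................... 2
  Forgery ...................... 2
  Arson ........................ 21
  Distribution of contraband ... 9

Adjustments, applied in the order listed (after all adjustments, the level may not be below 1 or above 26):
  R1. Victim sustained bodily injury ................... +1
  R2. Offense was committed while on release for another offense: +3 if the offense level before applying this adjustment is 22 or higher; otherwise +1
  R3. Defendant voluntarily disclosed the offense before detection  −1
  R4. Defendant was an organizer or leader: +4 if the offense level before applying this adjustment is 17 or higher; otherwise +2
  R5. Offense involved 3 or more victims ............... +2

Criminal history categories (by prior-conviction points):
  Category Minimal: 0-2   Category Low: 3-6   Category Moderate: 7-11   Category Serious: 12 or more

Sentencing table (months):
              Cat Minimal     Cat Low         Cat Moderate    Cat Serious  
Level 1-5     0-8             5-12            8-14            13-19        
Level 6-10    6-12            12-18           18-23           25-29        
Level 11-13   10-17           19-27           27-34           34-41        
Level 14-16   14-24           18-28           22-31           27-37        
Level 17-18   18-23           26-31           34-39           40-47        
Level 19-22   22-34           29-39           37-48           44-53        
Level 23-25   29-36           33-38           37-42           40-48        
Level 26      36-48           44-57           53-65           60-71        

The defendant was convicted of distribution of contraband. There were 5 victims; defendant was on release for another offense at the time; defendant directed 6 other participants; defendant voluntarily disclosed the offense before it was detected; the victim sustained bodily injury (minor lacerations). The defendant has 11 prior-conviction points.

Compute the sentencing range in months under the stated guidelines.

Base offense level for distribution of contraband: 9.
R1 applies: 9 + 1 = 10.
R2 applies (level before this adjustment is 10 < 22, so +1): 10 + 1 = 11.
R3 applies: 11 − 1 = 10.
R4 applies (level before this adjustment is 10 < 17, so +2): 10 + 2 = 12.
R5 applies: 12 + 2 = 14.
Final offense level: 14.
Criminal history: 11 prior points → Category Moderate (7-11).
Level 14 falls in the 14-16 band.
Grid: Level 14-16 × Category Moderate = 22-31 months.

22-31 months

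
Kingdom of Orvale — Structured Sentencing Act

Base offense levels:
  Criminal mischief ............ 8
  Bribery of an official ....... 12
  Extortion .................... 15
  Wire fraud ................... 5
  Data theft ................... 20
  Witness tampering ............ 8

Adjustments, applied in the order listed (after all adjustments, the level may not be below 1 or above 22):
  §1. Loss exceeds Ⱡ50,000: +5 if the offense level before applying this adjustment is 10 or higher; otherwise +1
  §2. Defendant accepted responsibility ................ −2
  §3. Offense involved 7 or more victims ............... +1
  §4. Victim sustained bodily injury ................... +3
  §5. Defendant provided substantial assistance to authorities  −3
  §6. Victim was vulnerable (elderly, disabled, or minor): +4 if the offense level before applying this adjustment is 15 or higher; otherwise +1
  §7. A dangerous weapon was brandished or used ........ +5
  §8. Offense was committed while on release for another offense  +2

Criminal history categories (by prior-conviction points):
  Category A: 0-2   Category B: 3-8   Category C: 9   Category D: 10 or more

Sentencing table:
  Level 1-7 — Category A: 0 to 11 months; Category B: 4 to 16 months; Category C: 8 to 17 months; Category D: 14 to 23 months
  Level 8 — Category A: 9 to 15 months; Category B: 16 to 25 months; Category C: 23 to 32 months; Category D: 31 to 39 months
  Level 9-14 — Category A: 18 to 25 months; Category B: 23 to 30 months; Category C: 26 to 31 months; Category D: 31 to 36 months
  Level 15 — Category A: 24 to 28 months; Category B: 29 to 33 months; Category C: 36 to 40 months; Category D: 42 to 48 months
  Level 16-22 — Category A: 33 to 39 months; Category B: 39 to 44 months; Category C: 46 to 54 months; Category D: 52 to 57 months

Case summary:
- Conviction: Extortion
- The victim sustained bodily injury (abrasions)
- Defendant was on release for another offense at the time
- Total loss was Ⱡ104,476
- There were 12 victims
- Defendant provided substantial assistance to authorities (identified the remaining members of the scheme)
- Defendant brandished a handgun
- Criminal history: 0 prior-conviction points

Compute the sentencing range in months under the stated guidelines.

33-39 months

Base offense level for extortion: 15.
§1 applies (level before this adjustment is 15 ≥ 10, so +5): 15 + 5 = 20.
§3 applies: 20 + 1 = 21.
§4 applies: 21 + 3 = 24.
§5 applies: 24 − 3 = 21.
§7 applies: 21 + 5 = 26.
§8 applies: 26 + 2 = 28.
Level 28 exceeds the maximum of 22; capped at 22.
Final offense level: 22.
Criminal history: 0 prior points → Category A (0-2).
Level 22 falls in the 16-22 band.
Grid: Level 16-22 × Category A = 33-39 months.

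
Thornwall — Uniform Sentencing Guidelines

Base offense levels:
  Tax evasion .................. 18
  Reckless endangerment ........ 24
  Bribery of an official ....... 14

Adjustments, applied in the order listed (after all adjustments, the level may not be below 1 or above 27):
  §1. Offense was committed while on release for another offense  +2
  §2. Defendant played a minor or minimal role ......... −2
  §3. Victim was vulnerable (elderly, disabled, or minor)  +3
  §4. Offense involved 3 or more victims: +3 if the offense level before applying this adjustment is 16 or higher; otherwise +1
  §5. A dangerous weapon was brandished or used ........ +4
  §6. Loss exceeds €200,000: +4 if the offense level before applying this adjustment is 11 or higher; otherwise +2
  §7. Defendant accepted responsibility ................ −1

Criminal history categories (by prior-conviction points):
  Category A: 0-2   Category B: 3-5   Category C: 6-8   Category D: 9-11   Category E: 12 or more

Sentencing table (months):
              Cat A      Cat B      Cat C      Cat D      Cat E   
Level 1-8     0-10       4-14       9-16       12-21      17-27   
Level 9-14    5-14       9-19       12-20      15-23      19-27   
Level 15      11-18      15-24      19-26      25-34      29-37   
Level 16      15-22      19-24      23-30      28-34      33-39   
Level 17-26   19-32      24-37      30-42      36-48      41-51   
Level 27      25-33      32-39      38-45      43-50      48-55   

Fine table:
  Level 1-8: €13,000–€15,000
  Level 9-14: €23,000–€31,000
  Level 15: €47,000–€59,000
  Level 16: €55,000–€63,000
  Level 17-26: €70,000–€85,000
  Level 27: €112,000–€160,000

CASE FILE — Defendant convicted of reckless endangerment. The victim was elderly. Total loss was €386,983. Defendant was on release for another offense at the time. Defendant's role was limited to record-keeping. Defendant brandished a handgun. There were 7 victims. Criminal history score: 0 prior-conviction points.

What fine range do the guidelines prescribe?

€112,000–€160,000

Base offense level for reckless endangerment: 24.
§1 applies: 24 + 2 = 26.
§2 applies: 26 − 2 = 24.
§3 applies: 24 + 3 = 27.
§4 applies (level before this adjustment is 27 ≥ 16, so +3): 27 + 3 = 30.
§5 applies: 30 + 4 = 34.
§6 applies (level before this adjustment is 34 ≥ 11, so +4): 34 + 4 = 38.
Level 38 exceeds the maximum of 27; capped at 27.
Final offense level: 27.
Level 27 falls in the 27 band.
Fine table: Level 27 → €112,000–€160,000.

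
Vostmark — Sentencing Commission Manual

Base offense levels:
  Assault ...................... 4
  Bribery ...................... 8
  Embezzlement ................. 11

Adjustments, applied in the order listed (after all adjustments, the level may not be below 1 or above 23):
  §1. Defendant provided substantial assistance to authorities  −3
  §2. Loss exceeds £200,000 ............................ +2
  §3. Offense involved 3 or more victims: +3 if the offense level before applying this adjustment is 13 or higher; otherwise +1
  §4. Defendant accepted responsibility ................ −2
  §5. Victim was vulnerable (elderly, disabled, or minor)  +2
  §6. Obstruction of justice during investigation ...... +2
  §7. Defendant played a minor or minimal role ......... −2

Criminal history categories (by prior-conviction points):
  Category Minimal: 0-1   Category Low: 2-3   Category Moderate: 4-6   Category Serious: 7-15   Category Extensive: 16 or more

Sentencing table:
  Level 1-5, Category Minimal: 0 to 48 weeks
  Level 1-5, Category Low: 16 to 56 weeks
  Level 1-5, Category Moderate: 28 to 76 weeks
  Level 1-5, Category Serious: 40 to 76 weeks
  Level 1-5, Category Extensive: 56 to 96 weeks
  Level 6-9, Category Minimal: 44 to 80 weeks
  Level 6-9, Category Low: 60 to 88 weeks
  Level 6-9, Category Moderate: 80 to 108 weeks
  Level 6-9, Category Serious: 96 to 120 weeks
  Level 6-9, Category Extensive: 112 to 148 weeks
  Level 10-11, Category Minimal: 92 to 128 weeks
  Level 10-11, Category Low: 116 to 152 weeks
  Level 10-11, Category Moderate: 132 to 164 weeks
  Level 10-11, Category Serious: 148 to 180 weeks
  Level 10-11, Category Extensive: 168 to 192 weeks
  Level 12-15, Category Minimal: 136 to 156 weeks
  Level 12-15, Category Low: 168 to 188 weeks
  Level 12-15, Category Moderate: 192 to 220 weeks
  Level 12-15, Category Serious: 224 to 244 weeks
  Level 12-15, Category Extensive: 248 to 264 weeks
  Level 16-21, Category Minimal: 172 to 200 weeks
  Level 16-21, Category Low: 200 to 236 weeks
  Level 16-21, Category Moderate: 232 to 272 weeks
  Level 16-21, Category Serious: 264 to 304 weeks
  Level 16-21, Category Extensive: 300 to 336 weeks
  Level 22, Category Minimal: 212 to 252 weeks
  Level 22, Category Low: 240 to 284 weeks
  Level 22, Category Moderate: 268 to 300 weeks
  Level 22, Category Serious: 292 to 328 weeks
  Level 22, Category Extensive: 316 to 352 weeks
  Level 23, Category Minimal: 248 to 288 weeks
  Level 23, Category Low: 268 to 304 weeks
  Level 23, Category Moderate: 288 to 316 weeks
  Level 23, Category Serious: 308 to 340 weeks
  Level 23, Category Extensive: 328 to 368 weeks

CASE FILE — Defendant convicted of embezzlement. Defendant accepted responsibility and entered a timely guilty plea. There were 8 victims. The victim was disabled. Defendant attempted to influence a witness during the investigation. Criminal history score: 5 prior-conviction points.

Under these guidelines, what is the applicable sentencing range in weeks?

192-220 weeks

Base offense level for embezzlement: 11.
§2 does not apply.
§3 applies (level before this adjustment is 11 < 13, so +1): 11 + 1 = 12.
§4 applies: 12 − 2 = 10.
§5 applies: 10 + 2 = 12.
§6 applies: 12 + 2 = 14.
§7 does not apply.
Final offense level: 14.
Criminal history: 5 prior points → Category Moderate (4-6).
Level 14 falls in the 12-15 band.
Grid: Level 12-15 × Category Moderate = 192-220 weeks.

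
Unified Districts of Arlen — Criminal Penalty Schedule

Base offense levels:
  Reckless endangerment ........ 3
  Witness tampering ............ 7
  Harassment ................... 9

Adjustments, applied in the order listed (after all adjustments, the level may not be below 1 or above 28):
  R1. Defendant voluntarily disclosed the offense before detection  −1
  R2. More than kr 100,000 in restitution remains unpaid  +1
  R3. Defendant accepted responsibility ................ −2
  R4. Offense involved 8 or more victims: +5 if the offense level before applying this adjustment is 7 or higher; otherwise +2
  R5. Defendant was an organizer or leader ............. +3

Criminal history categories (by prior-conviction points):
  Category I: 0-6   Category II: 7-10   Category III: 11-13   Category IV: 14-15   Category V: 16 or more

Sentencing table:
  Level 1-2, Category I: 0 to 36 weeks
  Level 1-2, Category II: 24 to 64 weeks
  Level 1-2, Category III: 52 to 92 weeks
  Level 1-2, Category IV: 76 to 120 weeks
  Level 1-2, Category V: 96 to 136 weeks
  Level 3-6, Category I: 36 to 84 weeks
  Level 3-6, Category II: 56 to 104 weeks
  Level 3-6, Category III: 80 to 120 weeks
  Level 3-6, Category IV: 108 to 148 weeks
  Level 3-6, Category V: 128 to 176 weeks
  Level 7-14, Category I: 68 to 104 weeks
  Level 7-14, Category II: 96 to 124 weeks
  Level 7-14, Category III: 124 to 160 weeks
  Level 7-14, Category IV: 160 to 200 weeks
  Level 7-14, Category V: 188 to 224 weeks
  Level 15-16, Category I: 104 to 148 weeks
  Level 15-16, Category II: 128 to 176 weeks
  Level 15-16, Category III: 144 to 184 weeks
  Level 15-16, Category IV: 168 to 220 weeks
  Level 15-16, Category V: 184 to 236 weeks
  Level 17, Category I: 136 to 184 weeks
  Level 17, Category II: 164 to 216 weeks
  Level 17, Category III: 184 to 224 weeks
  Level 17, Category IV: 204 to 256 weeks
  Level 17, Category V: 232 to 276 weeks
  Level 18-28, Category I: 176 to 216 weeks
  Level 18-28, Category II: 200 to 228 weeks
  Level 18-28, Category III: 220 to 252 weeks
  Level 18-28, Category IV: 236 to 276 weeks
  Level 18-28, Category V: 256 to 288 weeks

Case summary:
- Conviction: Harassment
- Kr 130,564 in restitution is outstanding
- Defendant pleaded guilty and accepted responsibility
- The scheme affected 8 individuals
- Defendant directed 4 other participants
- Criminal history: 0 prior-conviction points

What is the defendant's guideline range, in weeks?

104-148 weeks

Base offense level for harassment: 9.
R1 does not apply.
R2 applies: 9 + 1 = 10.
R3 applies: 10 − 2 = 8.
R4 applies (level before this adjustment is 8 ≥ 7, so +5): 8 + 5 = 13.
R5 applies: 13 + 3 = 16.
Final offense level: 16.
Criminal history: 0 prior points → Category I (0-6).
Level 16 falls in the 15-16 band.
Grid: Level 15-16 × Category I = 104-148 weeks.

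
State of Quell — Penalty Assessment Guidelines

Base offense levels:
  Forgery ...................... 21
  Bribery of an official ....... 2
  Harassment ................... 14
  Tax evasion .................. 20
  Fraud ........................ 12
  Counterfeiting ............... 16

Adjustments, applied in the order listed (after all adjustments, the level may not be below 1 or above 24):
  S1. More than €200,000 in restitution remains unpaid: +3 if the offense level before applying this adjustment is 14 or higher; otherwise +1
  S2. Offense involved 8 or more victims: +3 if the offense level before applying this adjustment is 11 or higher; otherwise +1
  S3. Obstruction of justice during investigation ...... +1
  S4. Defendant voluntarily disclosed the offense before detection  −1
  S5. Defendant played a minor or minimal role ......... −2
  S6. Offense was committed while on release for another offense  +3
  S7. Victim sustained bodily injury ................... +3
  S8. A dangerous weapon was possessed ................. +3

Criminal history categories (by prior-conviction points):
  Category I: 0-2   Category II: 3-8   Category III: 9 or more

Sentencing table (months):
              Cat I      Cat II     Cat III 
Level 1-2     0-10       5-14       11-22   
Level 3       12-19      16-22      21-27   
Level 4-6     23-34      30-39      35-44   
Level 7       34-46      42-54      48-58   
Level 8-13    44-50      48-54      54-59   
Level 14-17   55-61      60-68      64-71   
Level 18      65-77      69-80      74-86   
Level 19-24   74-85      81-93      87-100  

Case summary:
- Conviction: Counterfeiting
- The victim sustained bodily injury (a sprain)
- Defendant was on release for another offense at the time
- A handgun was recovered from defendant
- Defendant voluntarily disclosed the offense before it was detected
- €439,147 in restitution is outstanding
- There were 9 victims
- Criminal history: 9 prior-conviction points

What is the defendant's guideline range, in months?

Base offense level for counterfeiting: 16.
S1 applies (level before this adjustment is 16 ≥ 14, so +3): 16 + 3 = 19.
S2 applies (level before this adjustment is 19 ≥ 11, so +3): 19 + 3 = 22.
S4 applies: 22 − 1 = 21.
S5 does not apply.
S6 applies: 21 + 3 = 24.
S7 applies: 24 + 3 = 27.
S8 applies: 27 + 3 = 30.
Level 30 exceeds the maximum of 24; capped at 24.
Final offense level: 24.
Criminal history: 9 prior points → Category III (9+).
Level 24 falls in the 19-24 band.
Grid: Level 19-24 × Category III = 87-100 months.

87-100 months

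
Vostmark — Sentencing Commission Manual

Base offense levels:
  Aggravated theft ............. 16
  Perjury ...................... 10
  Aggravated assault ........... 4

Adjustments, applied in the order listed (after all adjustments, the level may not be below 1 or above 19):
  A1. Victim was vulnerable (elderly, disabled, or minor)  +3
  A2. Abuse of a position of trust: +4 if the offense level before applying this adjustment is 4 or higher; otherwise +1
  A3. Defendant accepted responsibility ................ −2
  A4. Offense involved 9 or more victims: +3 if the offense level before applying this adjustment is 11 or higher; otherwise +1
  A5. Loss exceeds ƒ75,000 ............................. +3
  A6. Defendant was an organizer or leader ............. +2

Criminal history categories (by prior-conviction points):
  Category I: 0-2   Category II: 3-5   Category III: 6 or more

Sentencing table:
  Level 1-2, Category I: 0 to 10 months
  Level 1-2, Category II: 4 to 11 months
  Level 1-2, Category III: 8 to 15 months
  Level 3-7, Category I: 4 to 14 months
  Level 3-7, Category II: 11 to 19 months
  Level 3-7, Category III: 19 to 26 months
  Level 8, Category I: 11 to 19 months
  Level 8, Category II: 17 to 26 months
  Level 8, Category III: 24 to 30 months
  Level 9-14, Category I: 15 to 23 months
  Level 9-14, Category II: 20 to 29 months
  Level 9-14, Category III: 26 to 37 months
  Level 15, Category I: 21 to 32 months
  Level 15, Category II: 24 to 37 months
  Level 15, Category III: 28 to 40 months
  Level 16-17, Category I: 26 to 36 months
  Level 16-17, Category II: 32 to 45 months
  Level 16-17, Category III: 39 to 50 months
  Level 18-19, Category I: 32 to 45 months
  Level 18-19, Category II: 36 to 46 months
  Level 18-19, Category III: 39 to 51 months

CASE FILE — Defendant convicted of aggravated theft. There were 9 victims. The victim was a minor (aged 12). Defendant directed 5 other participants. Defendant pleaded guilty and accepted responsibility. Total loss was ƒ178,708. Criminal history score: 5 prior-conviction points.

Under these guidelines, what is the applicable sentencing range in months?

36-46 months

Base offense level for aggravated theft: 16.
A1 applies: 16 + 3 = 19.
A3 applies: 19 − 2 = 17.
A4 applies (level before this adjustment is 17 ≥ 11, so +3): 17 + 3 = 20.
A5 applies: 20 + 3 = 23.
A6 applies: 23 + 2 = 25.
Level 25 exceeds the maximum of 19; capped at 19.
Final offense level: 19.
Criminal history: 5 prior points → Category II (3-5).
Level 19 falls in the 18-19 band.
Grid: Level 18-19 × Category II = 36-46 months.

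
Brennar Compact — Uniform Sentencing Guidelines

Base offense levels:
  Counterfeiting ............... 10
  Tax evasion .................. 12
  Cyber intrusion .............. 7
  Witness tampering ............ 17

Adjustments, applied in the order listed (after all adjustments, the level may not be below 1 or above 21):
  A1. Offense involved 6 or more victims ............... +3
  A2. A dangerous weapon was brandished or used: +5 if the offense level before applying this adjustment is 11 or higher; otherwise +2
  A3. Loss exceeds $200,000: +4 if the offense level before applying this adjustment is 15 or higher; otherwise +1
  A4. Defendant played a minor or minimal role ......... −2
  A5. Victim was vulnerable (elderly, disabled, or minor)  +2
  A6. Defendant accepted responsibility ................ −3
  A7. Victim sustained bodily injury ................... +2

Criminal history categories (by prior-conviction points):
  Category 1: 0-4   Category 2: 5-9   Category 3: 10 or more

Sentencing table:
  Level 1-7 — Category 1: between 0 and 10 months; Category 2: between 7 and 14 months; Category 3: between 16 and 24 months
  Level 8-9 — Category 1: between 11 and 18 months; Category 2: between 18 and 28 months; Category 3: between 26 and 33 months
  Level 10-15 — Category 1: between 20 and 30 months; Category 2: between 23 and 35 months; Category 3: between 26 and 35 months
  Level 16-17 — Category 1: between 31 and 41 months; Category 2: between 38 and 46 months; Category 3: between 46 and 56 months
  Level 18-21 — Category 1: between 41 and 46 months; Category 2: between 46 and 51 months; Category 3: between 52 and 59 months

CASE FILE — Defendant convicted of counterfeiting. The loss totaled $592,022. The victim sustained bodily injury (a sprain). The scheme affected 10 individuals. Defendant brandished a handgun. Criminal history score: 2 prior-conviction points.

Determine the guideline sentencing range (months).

Base offense level for counterfeiting: 10.
A1 applies: 10 + 3 = 13.
A2 applies (level before this adjustment is 13 ≥ 11, so +5): 13 + 5 = 18.
A3 applies (level before this adjustment is 18 ≥ 15, so +4): 18 + 4 = 22.
A4 does not apply.
A5 does not apply.
A7 applies: 22 + 2 = 24.
Level 24 exceeds the maximum of 21; capped at 21.
Final offense level: 21.
Criminal history: 2 prior points → Category 1 (0-4).
Level 21 falls in the 18-21 band.
Grid: Level 18-21 × Category 1 = 41-46 months.

41-46 months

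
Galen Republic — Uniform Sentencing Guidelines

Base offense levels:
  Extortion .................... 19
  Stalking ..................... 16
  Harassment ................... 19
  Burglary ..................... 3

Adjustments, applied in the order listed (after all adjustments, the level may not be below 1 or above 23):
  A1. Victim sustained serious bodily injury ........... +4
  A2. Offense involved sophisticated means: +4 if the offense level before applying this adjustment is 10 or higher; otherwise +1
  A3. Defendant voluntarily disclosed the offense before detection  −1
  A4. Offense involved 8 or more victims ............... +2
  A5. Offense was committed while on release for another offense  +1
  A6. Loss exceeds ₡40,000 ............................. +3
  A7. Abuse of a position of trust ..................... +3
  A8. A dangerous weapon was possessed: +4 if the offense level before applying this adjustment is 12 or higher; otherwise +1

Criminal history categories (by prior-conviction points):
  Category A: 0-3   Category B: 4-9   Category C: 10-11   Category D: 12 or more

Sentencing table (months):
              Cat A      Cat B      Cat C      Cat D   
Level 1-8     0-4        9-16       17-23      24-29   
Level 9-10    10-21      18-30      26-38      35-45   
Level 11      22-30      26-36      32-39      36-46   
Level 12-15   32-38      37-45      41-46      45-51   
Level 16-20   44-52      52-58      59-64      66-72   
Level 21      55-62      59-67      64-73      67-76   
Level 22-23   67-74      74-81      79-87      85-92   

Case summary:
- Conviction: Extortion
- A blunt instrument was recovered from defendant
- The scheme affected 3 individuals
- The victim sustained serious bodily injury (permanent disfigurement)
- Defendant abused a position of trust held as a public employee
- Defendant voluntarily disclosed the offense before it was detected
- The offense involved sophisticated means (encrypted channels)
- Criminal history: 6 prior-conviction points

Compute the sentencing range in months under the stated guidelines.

Base offense level for extortion: 19.
A1 applies: 19 + 4 = 23.
A2 applies (level before this adjustment is 23 ≥ 10, so +4): 23 + 4 = 27.
A3 applies: 27 − 1 = 26.
A4 does not apply.
A7 applies: 26 + 3 = 29.
A8 applies (level before this adjustment is 29 ≥ 12, so +4): 29 + 4 = 33.
Level 33 exceeds the maximum of 23; capped at 23.
Final offense level: 23.
Criminal history: 6 prior points → Category B (4-9).
Level 23 falls in the 22-23 band.
Grid: Level 22-23 × Category B = 74-81 months.

74-81 months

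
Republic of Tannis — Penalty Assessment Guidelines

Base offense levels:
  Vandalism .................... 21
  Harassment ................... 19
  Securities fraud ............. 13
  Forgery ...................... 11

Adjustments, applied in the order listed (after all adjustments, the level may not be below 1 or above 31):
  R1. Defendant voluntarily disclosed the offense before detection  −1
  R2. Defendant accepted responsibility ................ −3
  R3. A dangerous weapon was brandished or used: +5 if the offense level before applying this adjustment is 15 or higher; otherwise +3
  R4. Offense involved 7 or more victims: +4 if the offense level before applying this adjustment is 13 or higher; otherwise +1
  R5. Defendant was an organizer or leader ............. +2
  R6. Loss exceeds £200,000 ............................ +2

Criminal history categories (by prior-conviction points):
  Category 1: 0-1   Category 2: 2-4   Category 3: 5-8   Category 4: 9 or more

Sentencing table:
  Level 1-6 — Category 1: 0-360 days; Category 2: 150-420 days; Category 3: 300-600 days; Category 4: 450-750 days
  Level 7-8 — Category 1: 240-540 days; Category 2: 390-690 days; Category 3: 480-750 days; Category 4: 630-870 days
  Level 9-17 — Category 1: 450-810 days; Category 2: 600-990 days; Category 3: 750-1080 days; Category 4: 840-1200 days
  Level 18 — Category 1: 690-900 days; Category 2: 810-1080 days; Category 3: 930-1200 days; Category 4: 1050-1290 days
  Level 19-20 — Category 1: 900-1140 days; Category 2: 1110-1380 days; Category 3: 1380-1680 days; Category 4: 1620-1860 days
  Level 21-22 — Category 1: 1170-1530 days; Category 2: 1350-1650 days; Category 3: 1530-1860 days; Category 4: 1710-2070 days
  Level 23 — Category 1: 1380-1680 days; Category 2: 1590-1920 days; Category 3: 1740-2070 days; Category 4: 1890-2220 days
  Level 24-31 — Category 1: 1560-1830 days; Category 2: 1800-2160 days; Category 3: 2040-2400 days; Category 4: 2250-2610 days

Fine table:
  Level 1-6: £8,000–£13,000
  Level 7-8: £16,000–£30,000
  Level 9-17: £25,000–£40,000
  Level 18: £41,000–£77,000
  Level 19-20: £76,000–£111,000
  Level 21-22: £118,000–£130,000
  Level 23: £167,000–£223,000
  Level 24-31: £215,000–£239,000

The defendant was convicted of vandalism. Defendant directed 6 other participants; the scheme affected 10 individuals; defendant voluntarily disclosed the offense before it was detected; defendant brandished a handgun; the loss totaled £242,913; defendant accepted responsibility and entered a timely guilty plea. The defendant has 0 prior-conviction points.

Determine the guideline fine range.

£215,000–£239,000

Base offense level for vandalism: 21.
R1 applies: 21 − 1 = 20.
R2 applies: 20 − 3 = 17.
R3 applies (level before this adjustment is 17 ≥ 15, so +5): 17 + 5 = 22.
R4 applies (level before this adjustment is 22 ≥ 13, so +4): 22 + 4 = 26.
R5 applies: 26 + 2 = 28.
R6 applies: 28 + 2 = 30.
Final offense level: 30.
Level 30 falls in the 24-31 band.
Fine table: Level 24-31 → £215,000–£239,000.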